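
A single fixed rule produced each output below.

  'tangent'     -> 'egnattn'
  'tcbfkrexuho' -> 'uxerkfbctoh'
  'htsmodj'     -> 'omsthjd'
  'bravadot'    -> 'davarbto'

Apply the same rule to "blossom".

The transformation: reverse the string, then move the first 2 characters to the end (rotate left by 2).
For "blossom", step one produces "mossolb"; step two turns that into "ssolbmo".

ssolbmo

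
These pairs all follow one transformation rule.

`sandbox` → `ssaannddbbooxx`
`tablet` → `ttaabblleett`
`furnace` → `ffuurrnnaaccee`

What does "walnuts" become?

wwaallnnuuttss

Rule — double every character.
On "walnuts" that produces "wwaallnnuuttss".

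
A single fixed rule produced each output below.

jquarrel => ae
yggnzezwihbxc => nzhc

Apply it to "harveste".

The transformation: move the first character to the end, then keep one character in every 3, starting at position 3 (positions 3rd, 6th, 9th, ...).
On "harveste" that produces "vt".

vt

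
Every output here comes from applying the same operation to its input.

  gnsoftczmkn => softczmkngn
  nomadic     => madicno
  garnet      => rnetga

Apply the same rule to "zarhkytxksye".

What's happening: move the first 2 characters to the end (rotate left by 2).
Applying that to "zarhkytxksye" gives "rhkytxksyeza".

rhkytxksyeza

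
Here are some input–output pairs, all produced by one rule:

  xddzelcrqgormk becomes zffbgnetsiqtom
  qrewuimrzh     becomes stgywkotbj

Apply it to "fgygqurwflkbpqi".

What's happening: shift every letter 2 places forward in the alphabet (wrapping around).
On "fgygqurwflkbpqi" that produces "hiaiswtyhnmdrsk".

hiaiswtyhnmdrsk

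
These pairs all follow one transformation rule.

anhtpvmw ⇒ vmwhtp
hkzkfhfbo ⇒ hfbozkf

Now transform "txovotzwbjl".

tzwbjlovo

Each output is the input with this applied: delete the first 2 characters, then move the first 3 characters to the end (rotate left by 3).
Applying both steps to "txovotzwbjl": "ovotzwbjl", then "tzwbjlovo".
(Check on "anhtpvmw": → "htpvmw" → "vmwhtp" ✓)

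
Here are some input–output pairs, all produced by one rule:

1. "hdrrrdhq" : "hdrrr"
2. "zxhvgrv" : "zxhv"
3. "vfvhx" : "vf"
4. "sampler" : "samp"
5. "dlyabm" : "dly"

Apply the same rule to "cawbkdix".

The rule is to delete the last 3 characters.
Doing the same to "cawbkdix": "cawbk".

cawbk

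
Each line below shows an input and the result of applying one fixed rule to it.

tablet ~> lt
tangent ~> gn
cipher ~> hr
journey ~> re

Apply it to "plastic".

Each output is the input with this applied: keep every other character starting from the second (positions 2nd, 4th, 6th, ...), then delete the first character.
For "plastic", step one produces "lsi"; step two turns that into "si".
(Check on "tablet": → "alt" → "lt" ✓)

si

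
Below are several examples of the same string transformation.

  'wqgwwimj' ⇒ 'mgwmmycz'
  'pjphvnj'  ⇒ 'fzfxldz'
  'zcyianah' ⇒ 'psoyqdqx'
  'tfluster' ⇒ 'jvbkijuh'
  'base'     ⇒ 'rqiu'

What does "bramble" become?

In each case the input is transformed by: shift every letter 10 places backward in the alphabet (wrapping around).
For "bramble" the result is "rhqcrbu".

rhqcrbu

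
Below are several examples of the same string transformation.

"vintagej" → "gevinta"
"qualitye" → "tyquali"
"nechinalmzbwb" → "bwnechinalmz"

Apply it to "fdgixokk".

okfdgix

The rule is to delete the last character, then move the last 2 characters to the front (rotate right by 2).
Starting from "fdgixokk": after the first operation, "fdgixok"; after the second, "okfdgix".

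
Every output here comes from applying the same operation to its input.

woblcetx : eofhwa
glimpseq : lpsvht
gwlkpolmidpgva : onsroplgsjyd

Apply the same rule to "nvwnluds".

zqoxgv

Rule — shift every letter 3 places forward in the alphabet (wrapping around), then delete the first 2 characters.
Working it through for "nvwnluds": intermediate "qyzqoxgv", final "zqoxgv".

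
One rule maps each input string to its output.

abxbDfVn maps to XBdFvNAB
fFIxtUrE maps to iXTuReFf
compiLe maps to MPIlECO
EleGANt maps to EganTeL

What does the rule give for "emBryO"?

The rule is to flip the case of every letter, then move the first 2 characters to the end (rotate left by 2).
For "emBryO" the result is "bRYoEM".
(Check on "EleGANt": → "eLEganT" → "EganTeL" ✓)

bRYoEM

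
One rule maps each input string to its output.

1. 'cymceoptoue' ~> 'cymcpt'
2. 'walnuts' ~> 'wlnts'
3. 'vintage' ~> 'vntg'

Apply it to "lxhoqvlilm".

The pattern: remove every vowel.
On "lxhoqvlilm" that produces "lxhqvllm".

lxhqvllm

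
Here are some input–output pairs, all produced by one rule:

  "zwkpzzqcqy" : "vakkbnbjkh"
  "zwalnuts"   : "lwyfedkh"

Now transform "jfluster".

wfdepcuq

What's happening: shift every letter 11 places forward in the alphabet (wrapping around), then move the first 2 characters to the end (rotate left by 2).
Applying that to "jfluster" gives "wfdepcuq".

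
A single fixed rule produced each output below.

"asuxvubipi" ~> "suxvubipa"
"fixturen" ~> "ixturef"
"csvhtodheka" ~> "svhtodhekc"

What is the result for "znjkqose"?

njkqosz

The transformation: delete the last character, then move the first character to the end.
Applying both steps to "znjkqose": "znjkqos", then "njkqosz".
(Check on "asuxvubipi": → "asuxvubip" → "suxvubipa" ✓)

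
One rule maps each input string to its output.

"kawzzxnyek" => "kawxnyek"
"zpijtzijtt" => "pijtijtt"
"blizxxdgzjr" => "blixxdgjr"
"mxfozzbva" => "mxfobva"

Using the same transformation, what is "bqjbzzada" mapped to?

The rule is to remove every "z".
For "bqjbzzada" the result is "bqjbada".

bqjbada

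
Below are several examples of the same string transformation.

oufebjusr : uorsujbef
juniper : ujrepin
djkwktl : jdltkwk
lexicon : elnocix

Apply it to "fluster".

lfretsu

The rule is to move the first 2 characters to the end (rotate left by 2), then reverse the string.
For "fluster", step one produces "usterfl"; step two turns that into "lfretsu".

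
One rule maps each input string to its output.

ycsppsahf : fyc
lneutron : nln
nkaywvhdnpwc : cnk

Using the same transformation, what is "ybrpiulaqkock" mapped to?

The rule is to move the last character to the front, then keep only the first 3 characters.
For "ybrpiulaqkock" the result is "kyb".

kyb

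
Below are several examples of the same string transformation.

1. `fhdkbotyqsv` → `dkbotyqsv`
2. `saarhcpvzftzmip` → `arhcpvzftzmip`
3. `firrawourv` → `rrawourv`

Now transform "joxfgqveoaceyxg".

xfgqveoaceyxg

The rule is to delete the first 2 characters.
Applying that to "joxfgqveoaceyxg" gives "xfgqveoaceyxg".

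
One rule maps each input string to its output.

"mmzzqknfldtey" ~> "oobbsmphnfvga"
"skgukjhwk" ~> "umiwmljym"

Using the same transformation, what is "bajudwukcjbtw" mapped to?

The rule is to shift every letter 2 places forward in the alphabet (wrapping around).
Doing the same to "bajudwukcjbtw": "dclwfywmeldvy".

dclwfywmeldvy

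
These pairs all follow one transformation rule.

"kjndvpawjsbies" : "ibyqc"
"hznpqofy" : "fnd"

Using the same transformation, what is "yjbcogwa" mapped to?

Each output is the input with this applied: shift every letter 2 places backward in the alphabet (wrapping around), then keep one character in every 3, starting at position 1 (positions 1st, 4th, 7th, ...).
So "yjbcogwa" becomes "wau".

wau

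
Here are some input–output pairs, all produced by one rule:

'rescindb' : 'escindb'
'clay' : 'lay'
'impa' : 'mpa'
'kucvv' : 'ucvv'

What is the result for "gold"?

old

In each case the input is transformed by: delete the first character.
Applying that to "gold" gives "old".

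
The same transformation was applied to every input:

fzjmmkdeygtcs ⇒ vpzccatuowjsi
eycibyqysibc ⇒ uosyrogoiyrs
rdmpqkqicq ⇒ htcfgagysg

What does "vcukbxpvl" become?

What's happening: shift every letter 10 places backward in the alphabet (wrapping around).
For "vcukbxpvl" the result is "lskarnflb".

lskarnflb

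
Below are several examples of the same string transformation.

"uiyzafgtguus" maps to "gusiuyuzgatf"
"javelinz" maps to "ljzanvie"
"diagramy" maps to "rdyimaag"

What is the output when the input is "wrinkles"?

kwsreiln

What's happening: take characters alternately from the front and the back (1st, last, 2nd, 2nd-last, ...), then move the last character to the front.
Working it through for "wrinkles": intermediate "wsreilnk", final "kwsreiln".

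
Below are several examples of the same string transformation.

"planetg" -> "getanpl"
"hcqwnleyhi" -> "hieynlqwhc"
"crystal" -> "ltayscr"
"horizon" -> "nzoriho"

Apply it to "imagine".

einagim

In each case the input is transformed by: swap each adjacent pair of characters (1↔2, 3↔4, ...), then reverse the string.
"imagine" → "miganie" → "einagim".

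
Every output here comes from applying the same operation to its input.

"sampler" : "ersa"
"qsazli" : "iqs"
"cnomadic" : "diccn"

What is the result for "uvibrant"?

antuv

Each output is the input with this applied: move the first 2 characters to the end (rotate left by 2), then delete the first 3 characters.
Applying both steps to "uvibrant": "ibrantuv", then "antuv".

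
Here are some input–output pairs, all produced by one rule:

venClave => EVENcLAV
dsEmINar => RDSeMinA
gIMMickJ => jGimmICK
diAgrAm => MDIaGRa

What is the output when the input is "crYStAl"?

LCRysTa

The transformation: move the last character to the front, then flip the case of every letter.
For "crYStAl", step one produces "lcrYStA"; step two turns that into "LCRysTa".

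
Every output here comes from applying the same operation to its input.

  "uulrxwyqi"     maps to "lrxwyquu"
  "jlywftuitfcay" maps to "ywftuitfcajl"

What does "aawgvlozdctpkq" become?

In each case the input is transformed by: delete the last character, then move the first 2 characters to the end (rotate left by 2).
On "aawgvlozdctpkq": the first step gives "aawgvlozdctpk", and the second then gives "wgvlozdctpkaa".
(Check on "uulrxwyqi": → "uulrxwyq" → "lrxwyquu" ✓)

wgvlozdctpkaa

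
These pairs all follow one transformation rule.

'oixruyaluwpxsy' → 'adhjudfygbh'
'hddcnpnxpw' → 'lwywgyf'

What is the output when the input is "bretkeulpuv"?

ctnduyde

In each case the input is transformed by: shift every letter 9 places forward in the alphabet (wrapping around), then delete the first 3 characters.
Working it through for "bretkeulpuv": intermediate "kanctnduyde", final "ctnduyde".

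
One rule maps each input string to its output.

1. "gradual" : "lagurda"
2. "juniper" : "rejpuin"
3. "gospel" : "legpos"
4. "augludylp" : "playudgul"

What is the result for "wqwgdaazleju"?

ujweqlwzgada

Each output is the input with this applied: move the last character to the front, then take characters alternately from the front and the back (1st, last, 2nd, 2nd-last, ...).
Working it through for "wqwgdaazleju": intermediate "uwqwgdaazlej", final "ujweqlwzgada".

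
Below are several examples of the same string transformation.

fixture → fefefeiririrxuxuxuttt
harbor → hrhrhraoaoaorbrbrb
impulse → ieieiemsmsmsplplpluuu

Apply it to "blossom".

bmbmbmlololoososossss

Rule — repeat every character 3 times, then take characters alternately from the front and the back (1st, last, 2nd, 2nd-last, ...).
On "blossom": the first step gives "bbblllooossssssooommm", and the second then gives "bmbmbmlololoososossss".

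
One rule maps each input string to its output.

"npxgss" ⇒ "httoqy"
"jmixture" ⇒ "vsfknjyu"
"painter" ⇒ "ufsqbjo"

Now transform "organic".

Each output is the input with this applied: shift every letter 1 place forward in the alphabet (wrapping around), then move the last 3 characters to the front (rotate right by 3).
"organic" → "pshbojd" → "ojdpshb".

ojdpshb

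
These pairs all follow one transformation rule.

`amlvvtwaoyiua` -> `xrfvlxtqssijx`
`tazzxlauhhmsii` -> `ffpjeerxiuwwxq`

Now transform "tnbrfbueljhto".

In each case the input is transformed by: reverse the string, then shift every letter 3 places backward in the alphabet (wrapping around).
Starting from "tnbrfbueljhto": after the first operation, "othjleubfrbnt"; after the second, "lqegibrycoykq".
(Check on "amlvvtwaoyiua": → "auiyoawtvvlma" → "xrfvlxtqssijx" ✓)

lqegibrycoykq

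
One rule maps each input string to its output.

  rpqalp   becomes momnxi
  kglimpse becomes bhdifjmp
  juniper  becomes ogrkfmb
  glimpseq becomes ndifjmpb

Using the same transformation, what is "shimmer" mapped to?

The transformation: shift every letter 3 places backward in the alphabet (wrapping around), then move the last character to the front.
Starting from "shimmer": after the first operation, "pefjjbo"; after the second, "opefjjb".

opefjjb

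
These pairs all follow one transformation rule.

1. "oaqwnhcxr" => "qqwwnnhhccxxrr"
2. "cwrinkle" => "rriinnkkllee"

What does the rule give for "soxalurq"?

xxaalluurrqq

What's happening: delete the first 2 characters, then double every character.
So "soxalurq" becomes "xxaalluurrqq".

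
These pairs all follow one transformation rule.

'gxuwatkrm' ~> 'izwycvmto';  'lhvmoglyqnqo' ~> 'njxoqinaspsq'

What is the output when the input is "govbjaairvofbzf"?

Rule — shift every letter 2 places forward in the alphabet (wrapping around).
For "govbjaairvofbzf" the result is "iqxdlccktxqhdbh".

iqxdlccktxqhdbh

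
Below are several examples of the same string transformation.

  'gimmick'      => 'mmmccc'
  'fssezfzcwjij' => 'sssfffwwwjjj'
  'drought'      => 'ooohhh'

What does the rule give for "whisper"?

The transformation: keep one character in every 3, starting at position 3 (positions 3rd, 6th, 9th, ...), then repeat every character 3 times.
Starting from "whisper": after the first operation, "ie"; after the second, "iiieee".

iiieee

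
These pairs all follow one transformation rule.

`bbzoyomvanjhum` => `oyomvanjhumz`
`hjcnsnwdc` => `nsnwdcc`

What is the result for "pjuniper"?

The transformation: delete the first 2 characters, then move the first character to the end.
Starting from "pjuniper": after the first operation, "uniper"; after the second, "niperu".
(Check on "hjcnsnwdc": → "cnsnwdc" → "nsnwdcc" ✓)

niperu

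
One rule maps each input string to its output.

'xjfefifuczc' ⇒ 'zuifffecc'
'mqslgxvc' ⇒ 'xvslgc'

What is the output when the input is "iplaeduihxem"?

The pattern: delete the first 2 characters, then sort the characters into reverse alphabetical order.
For "iplaeduihxem", step one produces "laeduihxem"; step two turns that into "xumliheeda".

xumliheeda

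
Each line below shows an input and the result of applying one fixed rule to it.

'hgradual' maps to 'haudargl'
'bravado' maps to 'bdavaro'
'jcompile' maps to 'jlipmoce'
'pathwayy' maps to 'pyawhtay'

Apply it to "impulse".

islupme

The pattern: reverse the string, then swap the first and last characters.
On "impulse" that produces "islupme".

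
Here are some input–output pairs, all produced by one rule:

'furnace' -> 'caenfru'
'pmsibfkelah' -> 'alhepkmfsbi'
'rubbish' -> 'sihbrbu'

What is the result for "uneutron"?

orntuune

What's happening: move the last 2 characters to the front (rotate right by 2), then take characters alternately from the front and the back (1st, last, 2nd, 2nd-last, ...).
Applying both steps to "uneutron": "onuneutr", then "orntuune".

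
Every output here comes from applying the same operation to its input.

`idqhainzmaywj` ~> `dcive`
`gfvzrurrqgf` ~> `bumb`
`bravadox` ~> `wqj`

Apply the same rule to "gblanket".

bvz

What's happening: shift every letter 5 places backward in the alphabet (wrapping around), then keep one character in every 3, starting at position 1 (positions 1st, 4th, 7th, ...).
Working it through for "gblanket": intermediate "bwgvifzo", final "bvz".
(Check on "gfvzrurrqgf": → "baqumpmmlba" → "bumb" ✓)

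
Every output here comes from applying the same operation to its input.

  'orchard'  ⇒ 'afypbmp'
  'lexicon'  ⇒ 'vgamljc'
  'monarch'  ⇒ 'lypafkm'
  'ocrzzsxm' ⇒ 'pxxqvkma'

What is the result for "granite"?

The rule is to move the first 2 characters to the end (rotate left by 2), then shift every letter 2 places backward in the alphabet (wrapping around).
Starting from "granite": after the first operation, "anitegr"; after the second, "ylgrcep".

ylgrcep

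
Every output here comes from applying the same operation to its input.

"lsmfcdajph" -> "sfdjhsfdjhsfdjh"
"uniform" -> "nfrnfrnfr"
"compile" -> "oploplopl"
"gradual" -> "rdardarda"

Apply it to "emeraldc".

mrlcmrlcmrlc

The transformation: keep every other character starting from the second (positions 2nd, 4th, 6th, ...), then write the whole string 3 times in a row.
Starting from "emeraldc": after the first operation, "mrlc"; after the second, "mrlcmrlcmrlc".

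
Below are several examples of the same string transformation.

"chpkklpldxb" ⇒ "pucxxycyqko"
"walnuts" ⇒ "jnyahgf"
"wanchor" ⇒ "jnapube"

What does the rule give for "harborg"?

The pattern: shift every letter 13 places forward in the alphabet (wrapping around) — i.e. ROT13.
So "harborg" becomes "uneobet".

uneobet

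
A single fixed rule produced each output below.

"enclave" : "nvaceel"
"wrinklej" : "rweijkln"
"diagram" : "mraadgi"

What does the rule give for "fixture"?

uxefirt

Each output is the input with this applied: sort the characters into alphabetical order, then move the last 2 characters to the front (rotate right by 2).
On "fixture": the first step gives "efirtux", and the second then gives "uxefirt".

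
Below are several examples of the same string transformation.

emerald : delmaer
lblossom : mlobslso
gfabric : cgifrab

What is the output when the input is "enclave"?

eevnacl

What's happening: take characters alternately from the front and the back (1st, last, 2nd, 2nd-last, ...), then swap each adjacent pair of characters (1↔2, 3↔4, ...).
On "enclave": the first step gives "eenvcal", and the second then gives "eevnacl".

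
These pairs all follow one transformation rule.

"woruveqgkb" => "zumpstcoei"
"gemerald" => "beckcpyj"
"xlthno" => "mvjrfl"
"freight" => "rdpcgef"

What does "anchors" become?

Each output is the input with this applied: shift every letter 2 places backward in the alphabet (wrapping around), then move the last character to the front.
Applying both steps to "anchors": "ylafmpq", then "qylafmp".

qylafmp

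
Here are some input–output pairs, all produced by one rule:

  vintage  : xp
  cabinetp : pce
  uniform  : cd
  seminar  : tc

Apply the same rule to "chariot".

wx

The rule is to shift every letter 11 places backward in the alphabet (wrapping around), then keep one character in every 3, starting at position 2 (positions 2nd, 5th, 8th, ...).
For "chariot", step one produces "rwpgxdi"; step two turns that into "wx".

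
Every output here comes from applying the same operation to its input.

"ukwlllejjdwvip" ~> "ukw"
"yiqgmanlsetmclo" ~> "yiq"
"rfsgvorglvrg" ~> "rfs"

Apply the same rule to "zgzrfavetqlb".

The pattern: keep only the first 3 characters.
Doing the same to "zgzrfavetqlb": "zgz".

zgz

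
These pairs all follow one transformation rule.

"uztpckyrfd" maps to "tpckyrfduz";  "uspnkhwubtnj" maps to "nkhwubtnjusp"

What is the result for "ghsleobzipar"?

leobziparghs

The transformation: move the last 3 characters to the front (rotate right by 3), then swap the front and back halves of the string.
Applying both steps to "ghsleobzipar": "parghsleobzi", then "leobziparghs".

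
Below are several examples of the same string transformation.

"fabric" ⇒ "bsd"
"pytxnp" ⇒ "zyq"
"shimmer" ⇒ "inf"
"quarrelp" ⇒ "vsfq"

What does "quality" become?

vmu

The rule is to keep every other character starting from the second (positions 2nd, 4th, 6th, ...), then shift every letter 1 place forward in the alphabet (wrapping around).
On "quality": the first step gives "ult", and the second then gives "vmu".
(Check on "pytxnp": → "yxp" → "zyq" ✓)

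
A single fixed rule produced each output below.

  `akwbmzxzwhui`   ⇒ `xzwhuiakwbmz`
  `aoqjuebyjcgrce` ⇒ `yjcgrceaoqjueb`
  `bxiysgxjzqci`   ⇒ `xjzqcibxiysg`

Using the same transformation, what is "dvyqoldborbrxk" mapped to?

borbrxkdvyqold

Looking at the pairs, the operation is to swap the front and back halves of the string.
Doing the same to "dvyqoldborbrxk": "borbrxkdvyqold".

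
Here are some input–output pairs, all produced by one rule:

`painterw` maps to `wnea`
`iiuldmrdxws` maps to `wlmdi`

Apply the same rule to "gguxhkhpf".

The rule is to keep every other character starting from the second (positions 2nd, 4th, 6th, ...), then swap the first and last characters.
On "gguxhkhpf": the first step gives "gxkp", and the second then gives "pxkg".
(Check on "painterw": → "anew" → "wnea" ✓)

pxkg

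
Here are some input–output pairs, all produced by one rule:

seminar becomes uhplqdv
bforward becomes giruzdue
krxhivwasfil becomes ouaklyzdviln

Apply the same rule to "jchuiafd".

gfkxldim

Each output is the input with this applied: shift every letter 3 places forward in the alphabet (wrapping around), then swap the first and last characters.
"jchuiafd" → "gfkxldim".
(Check on "bforward": → "eiruzdug" → "giruzdue" ✓)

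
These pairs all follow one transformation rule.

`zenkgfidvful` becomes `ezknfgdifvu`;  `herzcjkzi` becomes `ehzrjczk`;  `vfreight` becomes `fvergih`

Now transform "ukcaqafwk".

kuacaqwf

Looking at the pairs, the operation is to delete the last character, then swap each adjacent pair of characters (1↔2, 3↔4, ...).
On "ukcaqafwk" that produces "kuacaqwf".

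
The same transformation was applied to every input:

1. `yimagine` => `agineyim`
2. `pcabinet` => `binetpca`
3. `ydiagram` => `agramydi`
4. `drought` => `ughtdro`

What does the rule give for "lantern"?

Rule — move the first 3 characters to the end (rotate left by 3).
So "lantern" becomes "ternlan".

ternlan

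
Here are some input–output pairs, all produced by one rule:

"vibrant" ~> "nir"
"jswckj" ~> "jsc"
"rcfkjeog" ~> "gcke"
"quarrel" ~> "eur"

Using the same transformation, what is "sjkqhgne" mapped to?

ejqg

Looking at the pairs, the operation is to keep every other character starting from the second (positions 2nd, 4th, 6th, ...), then move the last character to the front.
Starting from "sjkqhgne": after the first operation, "jqge"; after the second, "ejqg".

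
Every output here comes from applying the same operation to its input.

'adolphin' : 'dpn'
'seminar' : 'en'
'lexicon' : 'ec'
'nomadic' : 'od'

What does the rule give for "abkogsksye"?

bgs

Each output is the input with this applied: keep one character in every 3, starting at position 2 (positions 2nd, 5th, 8th, ...).
On "abkogsksye" that produces "bgs".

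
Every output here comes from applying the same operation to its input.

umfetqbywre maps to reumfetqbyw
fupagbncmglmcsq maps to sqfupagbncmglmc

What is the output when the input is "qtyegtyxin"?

Looking at the pairs, the operation is to move the last 2 characters to the front (rotate right by 2).
"qtyegtyxin" → "inqtyegtyx".

inqtyegtyx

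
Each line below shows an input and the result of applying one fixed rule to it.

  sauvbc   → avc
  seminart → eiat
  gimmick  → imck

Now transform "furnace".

unce

In each case the input is transformed by: swap each adjacent pair of characters (1↔2, 3↔4, ...), then keep every other character starting from the first (positions 1st, 3rd, 5th, ...).
Starting from "furnace": after the first operation, "ufnrcae"; after the second, "unce".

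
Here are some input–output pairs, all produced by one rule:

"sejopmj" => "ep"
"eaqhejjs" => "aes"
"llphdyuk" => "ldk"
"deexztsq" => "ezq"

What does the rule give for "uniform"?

no

The rule is to keep one character in every 3, starting at position 2 (positions 2nd, 5th, 8th, ...).
So "uniform" becomes "no".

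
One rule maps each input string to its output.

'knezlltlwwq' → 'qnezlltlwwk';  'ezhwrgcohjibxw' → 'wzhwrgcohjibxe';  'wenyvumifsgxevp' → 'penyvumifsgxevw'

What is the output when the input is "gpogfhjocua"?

In each case the input is transformed by: swap the first and last characters.
So "gpogfhjocua" becomes "apogfhjocug".

apogfhjocug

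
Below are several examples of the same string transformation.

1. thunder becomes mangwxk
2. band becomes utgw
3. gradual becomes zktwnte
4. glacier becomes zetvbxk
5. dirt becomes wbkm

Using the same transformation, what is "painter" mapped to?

Rule — shift every letter 7 places backward in the alphabet (wrapping around).
So "painter" becomes "itbgmxk".

itbgmxk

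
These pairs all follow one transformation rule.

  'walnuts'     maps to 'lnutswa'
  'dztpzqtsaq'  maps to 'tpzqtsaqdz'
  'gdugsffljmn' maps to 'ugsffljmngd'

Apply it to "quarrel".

arrelqu

What's happening: move the first 2 characters to the end (rotate left by 2).
Applying that to "quarrel" gives "arrelqu".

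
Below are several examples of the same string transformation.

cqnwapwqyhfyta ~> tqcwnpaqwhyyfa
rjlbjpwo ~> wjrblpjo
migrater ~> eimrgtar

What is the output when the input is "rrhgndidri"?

rrrghdndii

The transformation: swap each adjacent pair of characters (1↔2, 3↔4, ...), then move the last character to the front.
On "rrhgndidri": the first step gives "rrghdndiir", and the second then gives "rrrghdndii".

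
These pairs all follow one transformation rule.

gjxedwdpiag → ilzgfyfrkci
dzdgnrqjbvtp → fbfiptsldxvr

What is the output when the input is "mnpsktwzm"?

oprumvybo

What's happening: shift every letter 2 places forward in the alphabet (wrapping around).
"mnpsktwzm" → "oprumvybo".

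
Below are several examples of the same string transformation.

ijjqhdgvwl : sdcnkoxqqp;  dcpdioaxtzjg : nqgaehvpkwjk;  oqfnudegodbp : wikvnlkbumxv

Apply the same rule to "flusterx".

The transformation: reverse the string, then shift every letter 7 places forward in the alphabet (wrapping around).
On "flusterx": the first step gives "xretsulf", and the second then gives "eylazbsm".

eylazbsm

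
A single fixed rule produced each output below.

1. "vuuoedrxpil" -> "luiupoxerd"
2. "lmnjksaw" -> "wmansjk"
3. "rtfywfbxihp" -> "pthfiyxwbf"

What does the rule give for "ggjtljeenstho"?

Looking at the pairs, the operation is to take characters alternately from the front and the back (1st, last, 2nd, 2nd-last, ...), then delete the first character.
For "ggjtljeenstho", step one produces "goghjttslnjee"; step two turns that into "oghjttslnjee".

oghjttslnjee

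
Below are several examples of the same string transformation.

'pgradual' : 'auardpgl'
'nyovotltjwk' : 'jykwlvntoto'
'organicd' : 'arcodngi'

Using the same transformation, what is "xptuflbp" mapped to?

Rule — sort the characters into alphabetical order, then take characters alternately from the front and the back (1st, last, 2nd, 2nd-last, ...).
On "xptuflbp": the first step gives "bflpptux", and the second then gives "bxfultpp".

bxfultpp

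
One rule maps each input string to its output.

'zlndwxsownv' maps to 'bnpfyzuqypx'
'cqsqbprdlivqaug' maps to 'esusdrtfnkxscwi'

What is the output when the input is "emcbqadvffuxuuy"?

goedscfxhhwzwwa

In each case the input is transformed by: shift every letter 2 places forward in the alphabet (wrapping around).
For "emcbqadvffuxuuy" the result is "goedscfxhhwzwwa".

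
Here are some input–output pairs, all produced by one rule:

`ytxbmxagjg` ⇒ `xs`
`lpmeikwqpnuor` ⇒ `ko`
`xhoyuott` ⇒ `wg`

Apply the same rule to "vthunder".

us

The rule is to shift every letter 1 place backward in the alphabet (wrapping around), then keep only the first 2 characters.
On "vthunder": the first step gives "usgtmcdq", and the second then gives "us".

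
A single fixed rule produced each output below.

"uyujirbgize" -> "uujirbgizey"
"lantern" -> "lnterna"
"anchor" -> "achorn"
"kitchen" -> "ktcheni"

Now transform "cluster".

The pattern: move the first character to the end, then swap the first and last characters.
Applying both steps to "cluster": "lusterc", then "custerl".

custerl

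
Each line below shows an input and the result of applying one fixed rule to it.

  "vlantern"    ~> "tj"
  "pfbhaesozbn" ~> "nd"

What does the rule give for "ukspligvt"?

The rule is to shift every letter 2 places backward in the alphabet (wrapping around), then keep only the first 2 characters.
Doing the same to "ukspligvt": "si".

si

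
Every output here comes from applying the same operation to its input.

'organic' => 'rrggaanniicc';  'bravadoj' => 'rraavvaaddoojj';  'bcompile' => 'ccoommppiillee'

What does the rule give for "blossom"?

The transformation: delete the first character, then double every character.
For "blossom", step one produces "lossom"; step two turns that into "lloossssoomm".
(Check on "bravadoj": → "ravadoj" → "rraavvaaddoojj" ✓)

lloossssoomm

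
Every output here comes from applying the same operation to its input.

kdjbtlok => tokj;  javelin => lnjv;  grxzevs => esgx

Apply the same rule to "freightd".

gtfe

Rule — keep every other character starting from the first (positions 1st, 3rd, 5th, ...), then move the last 2 characters to the front (rotate right by 2).
Starting from "freightd": after the first operation, "fegt"; after the second, "gtfe".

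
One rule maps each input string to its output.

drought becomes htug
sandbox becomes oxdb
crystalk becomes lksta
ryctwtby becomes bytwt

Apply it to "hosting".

The pattern: delete the first 3 characters, then move the last 2 characters to the front (rotate right by 2).
"hosting" → "ting" → "ngti".

ngti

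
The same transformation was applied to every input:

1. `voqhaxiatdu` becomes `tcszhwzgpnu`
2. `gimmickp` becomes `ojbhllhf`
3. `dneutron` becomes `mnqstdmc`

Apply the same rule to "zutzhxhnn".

mmgwgysty

The pattern: reverse the string, then shift every letter 1 place backward in the alphabet (wrapping around).
Doing the same to "zutzhxhnn": "mmgwgysty".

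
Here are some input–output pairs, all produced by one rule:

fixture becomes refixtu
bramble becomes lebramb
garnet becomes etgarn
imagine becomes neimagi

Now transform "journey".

Looking at the pairs, the operation is to move the last 2 characters to the front (rotate right by 2).
On "journey" that produces "eyjourn".

eyjourn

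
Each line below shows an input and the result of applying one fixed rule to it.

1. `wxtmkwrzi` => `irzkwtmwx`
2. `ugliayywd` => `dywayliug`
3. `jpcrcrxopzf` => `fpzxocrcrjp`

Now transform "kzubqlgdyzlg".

The rule is to swap each adjacent pair of characters (1↔2, 3↔4, ...), then reverse the string.
For "kzubqlgdyzlg" the result is "lgyzgdqlubkz".

lgyzgdqlubkz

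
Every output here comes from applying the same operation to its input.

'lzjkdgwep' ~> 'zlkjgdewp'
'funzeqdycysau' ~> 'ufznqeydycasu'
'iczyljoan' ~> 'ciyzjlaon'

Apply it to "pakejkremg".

Rule — swap each adjacent pair of characters (1↔2, 3↔4, ...).
For "pakejkremg" the result is "apekkjergm".

apekkjergm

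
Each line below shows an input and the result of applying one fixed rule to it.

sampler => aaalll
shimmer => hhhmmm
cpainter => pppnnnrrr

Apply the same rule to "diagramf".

iiirrrfff

What's happening: keep one character in every 3, starting at position 2 (positions 2nd, 5th, 8th, ...), then repeat every character 3 times.
Starting from "diagramf": after the first operation, "irf"; after the second, "iiirrrfff".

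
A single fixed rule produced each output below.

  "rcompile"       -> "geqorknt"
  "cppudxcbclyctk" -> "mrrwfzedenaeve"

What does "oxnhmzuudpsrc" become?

ezpjobwwfrutq

The pattern: shift every letter 2 places forward in the alphabet (wrapping around), then swap the first and last characters.
"oxnhmzuudpsrc" → "qzpjobwwfrute" → "ezpjobwwfrutq".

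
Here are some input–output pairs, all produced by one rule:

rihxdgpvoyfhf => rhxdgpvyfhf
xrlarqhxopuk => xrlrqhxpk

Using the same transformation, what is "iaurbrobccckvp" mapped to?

rbrbccckvp

The transformation: remove every vowel.
For "iaurbrobccckvp" the result is "rbrbccckvp".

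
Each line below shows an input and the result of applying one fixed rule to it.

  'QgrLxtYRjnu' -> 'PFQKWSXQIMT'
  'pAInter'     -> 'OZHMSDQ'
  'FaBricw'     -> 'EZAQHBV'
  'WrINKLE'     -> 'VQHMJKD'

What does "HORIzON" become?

GNQHYNM

The transformation: shift every letter 1 place backward in the alphabet (wrapping around), then convert every letter to uppercase.
Applying both steps to "HORIzON": "GNQHyNM", then "GNQHYNM".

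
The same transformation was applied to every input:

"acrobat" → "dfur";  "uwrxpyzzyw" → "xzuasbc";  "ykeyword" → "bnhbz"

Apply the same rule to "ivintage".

lylqw

Each output is the input with this applied: shift every letter 3 places forward in the alphabet (wrapping around), then delete the last 3 characters.
On "ivintage": the first step gives "lylqwdjh", and the second then gives "lylqw".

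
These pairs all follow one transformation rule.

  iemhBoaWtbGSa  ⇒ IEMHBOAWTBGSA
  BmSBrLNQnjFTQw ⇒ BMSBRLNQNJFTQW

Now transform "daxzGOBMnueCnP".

Looking at the pairs, the operation is to convert every letter to uppercase.
"daxzGOBMnueCnP" → "DAXZGOBMNUECNP".

DAXZGOBMNUECNP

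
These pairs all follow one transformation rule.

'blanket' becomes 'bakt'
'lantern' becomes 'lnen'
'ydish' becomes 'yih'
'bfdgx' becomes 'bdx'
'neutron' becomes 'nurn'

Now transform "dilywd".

Rule — keep every other character starting from the first (positions 1st, 3rd, 5th, ...).
So "dilywd" becomes "dlw".

dlw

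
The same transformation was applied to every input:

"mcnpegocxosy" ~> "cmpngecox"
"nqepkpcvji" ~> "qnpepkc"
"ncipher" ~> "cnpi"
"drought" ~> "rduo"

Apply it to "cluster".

The pattern: delete the last 3 characters, then swap each adjacent pair of characters (1↔2, 3↔4, ...).
Applying both steps to "cluster": "clus", then "lcsu".

lcsu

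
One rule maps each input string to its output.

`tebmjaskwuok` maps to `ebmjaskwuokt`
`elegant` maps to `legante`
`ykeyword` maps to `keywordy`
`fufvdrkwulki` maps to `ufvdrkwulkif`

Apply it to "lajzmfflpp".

ajzmfflppl

The rule is to move the first character to the end.
So "lajzmfflpp" becomes "ajzmfflppl".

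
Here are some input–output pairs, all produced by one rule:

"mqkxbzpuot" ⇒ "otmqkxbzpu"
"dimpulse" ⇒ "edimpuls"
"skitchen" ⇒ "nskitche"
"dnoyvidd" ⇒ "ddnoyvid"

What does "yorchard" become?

Looking at the pairs, the operation is to swap the front and back halves of the string, then move the first 3 characters to the end (rotate left by 3).
Working it through for "yorchard": intermediate "hardyorc", final "dyorchar".
(Check on "dimpulse": → "ulsedimp" → "edimpuls" ✓)

dyorchar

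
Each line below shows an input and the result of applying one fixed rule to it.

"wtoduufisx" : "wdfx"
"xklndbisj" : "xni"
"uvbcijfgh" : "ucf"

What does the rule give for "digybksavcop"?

dysc

What's happening: keep one character in every 3, starting at position 1 (positions 1st, 4th, 7th, ...).
Applying that to "digybksavcop" gives "dysc".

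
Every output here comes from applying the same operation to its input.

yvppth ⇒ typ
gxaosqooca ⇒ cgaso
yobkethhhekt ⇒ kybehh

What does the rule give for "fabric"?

ifb

In each case the input is transformed by: keep every other character starting from the first (positions 1st, 3rd, 5th, ...), then move the last character to the front.
Working it through for "fabric": intermediate "fbi", final "ifb".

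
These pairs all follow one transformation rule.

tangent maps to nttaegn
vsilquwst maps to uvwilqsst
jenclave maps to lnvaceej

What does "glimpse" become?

mpsegil

The pattern: sort the characters into alphabetical order, then move the last 3 characters to the front (rotate right by 3).
For "glimpse", step one produces "egilmps"; step two turns that into "mpsegil".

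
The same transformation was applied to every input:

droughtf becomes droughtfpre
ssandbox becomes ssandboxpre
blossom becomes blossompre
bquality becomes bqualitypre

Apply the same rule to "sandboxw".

sandboxwpre

Rule — append "pre".
So "sandboxw" becomes "sandboxwpre".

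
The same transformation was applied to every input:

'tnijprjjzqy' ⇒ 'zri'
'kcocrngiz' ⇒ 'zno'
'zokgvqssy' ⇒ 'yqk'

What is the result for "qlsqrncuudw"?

uns

In each case the input is transformed by: keep one character in every 3, starting at position 3 (positions 3rd, 6th, 9th, ...), then reverse the string.
On "qlsqrncuudw": the first step gives "snu", and the second then gives "uns".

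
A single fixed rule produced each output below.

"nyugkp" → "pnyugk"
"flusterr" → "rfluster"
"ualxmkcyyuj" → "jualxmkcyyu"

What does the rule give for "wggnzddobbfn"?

nwggnzddobbf

The transformation: move the last character to the front.
For "wggnzddobbfn" the result is "nwggnzddobbf".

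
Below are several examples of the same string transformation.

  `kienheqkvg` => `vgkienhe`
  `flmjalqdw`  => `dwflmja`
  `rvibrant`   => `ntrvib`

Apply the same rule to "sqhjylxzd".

The pattern: move the last 2 characters to the front (rotate right by 2), then delete the last 2 characters.
Working it through for "sqhjylxzd": intermediate "zdsqhjylx", final "zdsqhjy".

zdsqhjy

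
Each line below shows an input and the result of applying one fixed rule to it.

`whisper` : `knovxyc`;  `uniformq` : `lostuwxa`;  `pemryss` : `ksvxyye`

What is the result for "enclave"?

The rule is to sort the characters into alphabetical order, then shift every letter 6 places forward in the alphabet (wrapping around).
Doing the same to "enclave": "gikkrtb".

gikkrtb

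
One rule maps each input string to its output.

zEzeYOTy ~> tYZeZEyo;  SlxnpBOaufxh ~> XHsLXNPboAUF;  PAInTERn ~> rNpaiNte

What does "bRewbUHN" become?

The pattern: flip the case of every letter, then move the last 2 characters to the front (rotate right by 2).
Applying that to "bRewbUHN" gives "hnBrEWBu".

hnBrEWBu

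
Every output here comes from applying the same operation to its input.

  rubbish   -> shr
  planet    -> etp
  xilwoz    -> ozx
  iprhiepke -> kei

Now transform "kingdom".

Rule — move the last 2 characters to the front (rotate right by 2), then keep only the first 3 characters.
Working it through for "kingdom": intermediate "omkingd", final "omk".

omk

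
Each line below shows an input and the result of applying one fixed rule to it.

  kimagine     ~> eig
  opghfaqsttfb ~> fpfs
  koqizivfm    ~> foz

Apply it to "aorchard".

Looking at the pairs, the operation is to keep one character in every 3, starting at position 2 (positions 2nd, 5th, 8th, ...), then move the last character to the front.
Starting from "aorchard": after the first operation, "ohd"; after the second, "doh".
(Check on "opghfaqsttfb": → "pfsf" → "fpfs" ✓)

doh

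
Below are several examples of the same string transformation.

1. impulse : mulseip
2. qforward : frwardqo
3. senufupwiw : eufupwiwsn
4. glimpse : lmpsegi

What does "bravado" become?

Looking at the pairs, the operation is to move the first 2 characters to the end (rotate left by 2), then swap the first and last characters.
Working it through for "bravado": intermediate "avadobr", final "rvadoba".

rvadoba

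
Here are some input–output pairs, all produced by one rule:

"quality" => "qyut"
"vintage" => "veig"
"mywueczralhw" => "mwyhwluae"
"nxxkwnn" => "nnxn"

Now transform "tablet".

tta

The transformation: take characters alternately from the front and the back (1st, last, 2nd, 2nd-last, ...), then delete the last 3 characters.
For "tablet", step one produces "ttaebl"; step two turns that into "tta".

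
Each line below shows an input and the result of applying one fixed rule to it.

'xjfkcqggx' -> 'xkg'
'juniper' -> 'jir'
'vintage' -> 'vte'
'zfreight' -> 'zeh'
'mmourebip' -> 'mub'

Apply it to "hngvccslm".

Each output is the input with this applied: keep one character in every 3, starting at position 1 (positions 1st, 4th, 7th, ...).
So "hngvccslm" becomes "hvs".

hvs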